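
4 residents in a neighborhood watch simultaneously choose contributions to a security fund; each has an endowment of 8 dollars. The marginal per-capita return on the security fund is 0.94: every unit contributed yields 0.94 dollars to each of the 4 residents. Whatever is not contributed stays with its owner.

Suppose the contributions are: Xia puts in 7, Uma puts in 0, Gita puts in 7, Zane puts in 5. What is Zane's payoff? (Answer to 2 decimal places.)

Total contributed: 7 + 0 + 7 + 5 = 19.
Each receives 0.94 × 19 = 17.86 from the security fund.
Zane keeps 8 − 5 = 3, so Zane's payoff is 3 + 17.86 = 20.86.

20.86 dollars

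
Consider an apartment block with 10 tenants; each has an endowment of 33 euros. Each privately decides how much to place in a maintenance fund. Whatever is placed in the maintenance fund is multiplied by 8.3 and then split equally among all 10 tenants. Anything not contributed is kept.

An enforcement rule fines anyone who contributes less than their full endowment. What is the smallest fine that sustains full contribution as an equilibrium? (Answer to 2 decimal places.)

5.61 euros

Given the others contribute fully, the best deviation is to contribute 0 (any partial contribution still incurs the fine and gives up units whose private return 0.8300 is below 1).
Deviating from 33 to 0 saves 33 euros but forfeits the deviator's share of the drop in the maintenance fund: 8.3/10 × 33 = 27.39.
So the deviation gain is 33 − 27.39 = 5.61, and the fine must be at least 5.61 euros to wipe it out.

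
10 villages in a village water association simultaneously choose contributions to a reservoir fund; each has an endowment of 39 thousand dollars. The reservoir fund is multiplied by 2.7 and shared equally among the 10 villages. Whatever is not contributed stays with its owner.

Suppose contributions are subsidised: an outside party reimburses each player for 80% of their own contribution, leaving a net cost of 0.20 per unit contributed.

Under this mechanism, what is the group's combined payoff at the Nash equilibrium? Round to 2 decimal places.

Under the mechanism each unit contributed yields (2.7/10) / 0.20 = 1.3500 back to its contributor per unit of net cost, which exceeds 1, making full contribution the dominant choice for everyone.
So the Nash equilibrium is full contribution by all 10; the group earns 10 × (39 × 0.80 + 2.7 × 39) = 1365.00.

1365.00 thousand dollars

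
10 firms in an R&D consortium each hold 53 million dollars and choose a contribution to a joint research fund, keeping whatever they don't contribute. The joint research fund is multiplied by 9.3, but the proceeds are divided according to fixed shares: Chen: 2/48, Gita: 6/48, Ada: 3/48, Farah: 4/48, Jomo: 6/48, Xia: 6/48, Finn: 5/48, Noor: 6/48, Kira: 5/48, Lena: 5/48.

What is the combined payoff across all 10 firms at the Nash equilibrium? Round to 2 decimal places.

2289.60 million dollars

A player with share s gets back 9.3·s per unit contributed, so full contribution is dominant for anyone with s > 1/9.3 = 0.1075 and zero contribution is dominant for anyone below.
Gita, Jomo, Xia and Noor are above the threshold, contributing 53 each; the remaining 6 contribute 0. Total contributed: 212.
The joint research fund pays out 9.3 × 212 = 1971.60 in total (split across the unequal shares, but the aggregate is all that matters for the group sum).
The 6 free-riders keep 53 each, adding 318. Group total = 318 + 1971.60 = 2289.60.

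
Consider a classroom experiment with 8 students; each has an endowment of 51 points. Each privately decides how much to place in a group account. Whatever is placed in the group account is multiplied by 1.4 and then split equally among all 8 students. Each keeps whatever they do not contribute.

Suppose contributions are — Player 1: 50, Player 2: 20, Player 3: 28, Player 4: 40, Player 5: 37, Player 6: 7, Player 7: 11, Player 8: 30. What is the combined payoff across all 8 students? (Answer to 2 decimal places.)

Total contributed: 50 + 20 + 28 + 40 + 37 + 7 + 11 + 30 = 223; total kept: 8 × 51 − 223 = 185.
The group account pays out 1.4 × 223 = 312.20 in aggregate.
Group total = 185 + 312.20 = 497.20.

497.20 points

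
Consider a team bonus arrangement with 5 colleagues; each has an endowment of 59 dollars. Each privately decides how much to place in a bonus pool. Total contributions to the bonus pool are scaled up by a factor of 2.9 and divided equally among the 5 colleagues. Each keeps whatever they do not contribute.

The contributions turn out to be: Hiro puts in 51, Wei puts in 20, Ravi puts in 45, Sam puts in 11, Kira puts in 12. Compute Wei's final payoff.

119.62 dollars

Total contributed: 51 + 20 + 45 + 11 + 12 = 139.
Each receives 2.9 × 139 / 5 = 80.62 from the bonus pool.
Wei keeps 59 − 20 = 39, so Wei's payoff is 39 + 80.62 = 119.62.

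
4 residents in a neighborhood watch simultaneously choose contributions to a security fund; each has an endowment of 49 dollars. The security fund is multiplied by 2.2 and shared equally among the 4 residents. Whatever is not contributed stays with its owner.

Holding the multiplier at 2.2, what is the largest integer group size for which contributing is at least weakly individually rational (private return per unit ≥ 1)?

2

Private return per unit is 2.2/(group size), which is ≥ 1 whenever the group size is ≤ 2.2.
The largest such integer is 2.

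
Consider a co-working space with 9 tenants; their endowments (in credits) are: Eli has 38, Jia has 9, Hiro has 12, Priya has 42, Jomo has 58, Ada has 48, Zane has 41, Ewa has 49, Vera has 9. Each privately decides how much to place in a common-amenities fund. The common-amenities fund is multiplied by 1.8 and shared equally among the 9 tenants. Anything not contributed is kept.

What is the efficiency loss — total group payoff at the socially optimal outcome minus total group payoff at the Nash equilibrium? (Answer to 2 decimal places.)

The private return per contributed unit is 1.8/9 = 0.2000 < 1 for every player regardless of endowment, so the Nash equilibrium is zero contribution and the group total is Σ E_j = 38 + 9 + 12 + 42 + 58 + 48 + 41 + 49 + 9 = 306.
Each contributed unit returns 1.800 to the group, so the social optimum is full contribution by everyone: group total = 1.800 × 306 = 550.80.
Efficiency loss = (1.800 − 1) × 306 = 244.80.

244.80 credits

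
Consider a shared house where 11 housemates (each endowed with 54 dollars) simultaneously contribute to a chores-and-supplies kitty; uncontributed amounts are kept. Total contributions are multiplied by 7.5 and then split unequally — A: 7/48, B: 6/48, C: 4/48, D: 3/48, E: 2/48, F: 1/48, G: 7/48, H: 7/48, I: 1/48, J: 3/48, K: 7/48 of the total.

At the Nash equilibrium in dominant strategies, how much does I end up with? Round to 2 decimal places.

Each unit j contributes comes back to j as 7.5 × (j's share), so j prefers to contribute only if that share exceeds 1/7.5 = 0.1333; otherwise keeping the unit dominates.
A, G, H and K are above the threshold, contributing 54 each; the remaining 7 contribute 0. Total contributed: 216.
I keeps 54 and receives 7.5 × 216 × 1/48 = 33.75 from the chores-and-supplies kitty, for a payoff of 87.75.

87.75 dollars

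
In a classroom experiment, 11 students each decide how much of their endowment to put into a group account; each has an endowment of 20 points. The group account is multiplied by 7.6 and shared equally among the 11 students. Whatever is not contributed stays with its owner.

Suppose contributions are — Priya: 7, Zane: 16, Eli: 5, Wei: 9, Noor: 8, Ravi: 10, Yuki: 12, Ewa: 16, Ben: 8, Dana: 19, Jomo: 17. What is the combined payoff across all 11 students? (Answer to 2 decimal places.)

1058.20 points

Total contributed: 7 + 16 + 5 + 9 + 8 + 10 + 12 + 16 + 8 + 19 + 17 = 127; total kept: 11 × 20 − 127 = 93.
The group account pays out 7.6 × 127 = 965.20 in aggregate.
Group total = 93 + 965.20 = 1058.20.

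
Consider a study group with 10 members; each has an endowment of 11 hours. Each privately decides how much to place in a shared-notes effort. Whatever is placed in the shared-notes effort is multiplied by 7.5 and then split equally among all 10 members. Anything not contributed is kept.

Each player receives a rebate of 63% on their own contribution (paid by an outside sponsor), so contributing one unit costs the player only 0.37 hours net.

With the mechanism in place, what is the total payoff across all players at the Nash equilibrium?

894.30 hours

The effective private return per unit is now (7.5/10) / 0.37 = 2.0270 > 1, so every player's dominant strategy flips to full contribution.
At the Nash equilibrium everyone contributes 11. Group total payoff = 10 × (11 × 0.63 + 7.5 × 11) = 894.30.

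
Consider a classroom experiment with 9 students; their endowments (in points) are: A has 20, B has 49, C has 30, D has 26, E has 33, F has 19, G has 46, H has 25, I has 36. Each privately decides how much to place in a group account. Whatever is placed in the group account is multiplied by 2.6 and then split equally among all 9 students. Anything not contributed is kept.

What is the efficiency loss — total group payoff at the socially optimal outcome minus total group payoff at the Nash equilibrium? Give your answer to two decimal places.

454.40 points

The private return per contributed unit is 2.6/9 = 0.2889 < 1 for every player regardless of endowment, so the Nash equilibrium is zero contribution and the group total is Σ E_j = 20 + 49 + 30 + 26 + 33 + 19 + 46 + 25 + 36 = 284.
Each contributed unit returns 2.600 to the group, so the social optimum is full contribution by everyone: group total = 2.600 × 284 = 738.40.
Efficiency loss = (2.600 − 1) × 284 = 454.40.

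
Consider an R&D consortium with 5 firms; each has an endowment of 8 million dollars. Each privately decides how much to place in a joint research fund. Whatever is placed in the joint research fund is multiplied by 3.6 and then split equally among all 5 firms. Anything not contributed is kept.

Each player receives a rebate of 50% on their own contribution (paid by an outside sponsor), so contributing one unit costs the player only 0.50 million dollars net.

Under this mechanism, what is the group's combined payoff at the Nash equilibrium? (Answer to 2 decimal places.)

164.00 million dollars

Under the mechanism each unit contributed yields (3.6/5) / 0.50 = 1.4400 back to its contributor per unit of net cost, which exceeds 1, making full contribution the dominant choice for everyone.
So the Nash equilibrium is full contribution by all 5; the group earns 5 × (8 × 0.50 + 3.6 × 8) = 164.00.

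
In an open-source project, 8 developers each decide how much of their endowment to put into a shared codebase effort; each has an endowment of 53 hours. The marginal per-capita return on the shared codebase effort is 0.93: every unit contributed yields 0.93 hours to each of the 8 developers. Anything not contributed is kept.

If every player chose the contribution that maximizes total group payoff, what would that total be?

3154.56 hours

Each contributed unit returns 7.440 to the group as a whole (0.93 to each of 8 players), which exceeds 1, so the social optimum is full contribution: group total = 7.440 × 424 = 3154.56.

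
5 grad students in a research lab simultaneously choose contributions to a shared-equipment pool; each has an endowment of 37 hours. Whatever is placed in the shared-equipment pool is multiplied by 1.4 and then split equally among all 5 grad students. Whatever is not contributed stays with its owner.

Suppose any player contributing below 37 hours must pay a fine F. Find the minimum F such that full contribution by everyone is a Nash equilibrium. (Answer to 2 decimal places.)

Given the others contribute fully, the best deviation is to contribute 0 (any partial contribution still incurs the fine and gives up units whose private return 0.2800 is below 1).
Deviating from 37 to 0 saves 37 hours but forfeits the deviator's share of the drop in the shared-equipment pool: 1.4/5 × 37 = 10.36.
So the deviation gain is 37 − 10.36 = 26.64, and the fine must be at least 26.64 hours to wipe it out.

26.64 hours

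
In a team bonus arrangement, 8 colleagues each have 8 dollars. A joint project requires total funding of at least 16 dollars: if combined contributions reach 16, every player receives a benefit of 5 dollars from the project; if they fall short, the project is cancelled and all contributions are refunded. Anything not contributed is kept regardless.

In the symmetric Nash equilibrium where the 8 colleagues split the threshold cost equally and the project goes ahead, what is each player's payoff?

11 dollars

Equal share of the threshold: 16/8 = 2.
At this profile no one gains by cutting their contribution: any cut drops the total below 16, the project is cancelled, contributions are refunded, and the deviator ends with 8, which is less than 8 − 2 + 5 = 11. Contributing more than 2 just wastes the excess. So contributing exactly 2 is a best response.
Each player's payoff: 8 − 2 + 5 = 11.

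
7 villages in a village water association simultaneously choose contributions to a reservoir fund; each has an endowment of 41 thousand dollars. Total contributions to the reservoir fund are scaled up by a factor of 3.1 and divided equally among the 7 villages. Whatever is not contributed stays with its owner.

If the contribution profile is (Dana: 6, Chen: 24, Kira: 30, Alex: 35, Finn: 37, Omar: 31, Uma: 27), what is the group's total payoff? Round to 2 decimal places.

686.00 thousand dollars

Total contributed: 6 + 24 + 30 + 35 + 37 + 31 + 27 = 190; total kept: 7 × 41 − 190 = 97.
The reservoir fund pays out 3.1 × 190 = 589.00 in aggregate.
Group total = 97 + 589.00 = 686.00.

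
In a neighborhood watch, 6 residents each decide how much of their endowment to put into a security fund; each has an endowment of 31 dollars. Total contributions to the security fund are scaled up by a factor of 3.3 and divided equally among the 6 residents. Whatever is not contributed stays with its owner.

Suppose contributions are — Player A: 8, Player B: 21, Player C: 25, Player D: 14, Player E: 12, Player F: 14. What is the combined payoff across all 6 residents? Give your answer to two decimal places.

Total contributed: 8 + 21 + 25 + 14 + 12 + 14 = 94; total kept: 6 × 31 − 94 = 92.
The security fund pays out 3.3 × 94 = 310.20 in aggregate.
Group total = 92 + 310.20 = 402.20.

402.20 dollars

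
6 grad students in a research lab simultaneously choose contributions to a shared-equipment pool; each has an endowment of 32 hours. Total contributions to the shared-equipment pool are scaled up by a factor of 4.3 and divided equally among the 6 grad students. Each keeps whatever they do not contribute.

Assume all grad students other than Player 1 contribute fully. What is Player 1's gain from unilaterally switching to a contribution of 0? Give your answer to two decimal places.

9.07 hours

Switching from a contribution of 32 to 0 lets Player 1 keep an extra 32 hours, but lowers the shared-equipment pool by 32, which costs Player 1 their own share of that drop: 4.3/6 × 32 = 22.93.
Net gain = 32 − 22.93 = 9.07. The private return per contributed unit (0.7167) is below 1, so free-riding is indeed the best response regardless of what the others do.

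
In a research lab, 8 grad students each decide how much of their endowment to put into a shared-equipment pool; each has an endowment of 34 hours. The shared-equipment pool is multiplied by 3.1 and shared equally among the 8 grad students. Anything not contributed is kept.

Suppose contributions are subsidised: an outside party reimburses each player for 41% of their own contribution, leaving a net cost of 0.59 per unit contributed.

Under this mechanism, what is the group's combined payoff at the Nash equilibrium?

272.00 hours

With the mechanism, a contributed unit returns (3.1/8) / 0.59 = 0.6568 per unit of net cost — still below 1 — so contributing 0 remains dominant for every player.
Everyone keeps their endowment and the group total is 8 × 34 = 272.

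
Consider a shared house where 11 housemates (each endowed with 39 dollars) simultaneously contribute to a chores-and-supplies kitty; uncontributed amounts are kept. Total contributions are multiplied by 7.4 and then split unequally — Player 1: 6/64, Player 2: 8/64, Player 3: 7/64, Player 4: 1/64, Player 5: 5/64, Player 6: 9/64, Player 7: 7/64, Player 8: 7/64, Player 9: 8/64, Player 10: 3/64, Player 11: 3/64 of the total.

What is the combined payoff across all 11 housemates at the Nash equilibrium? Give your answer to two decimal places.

For player j, contributing a unit is worthwhile iff 7.4 × (j's share) ≥ 1, i.e. iff j's share is at least 0.1351.
Player 6 alone (share 9/64) is above the threshold, contributing 39; the remaining 10 contribute 0. Total contributed: 39.
The chores-and-supplies kitty pays out 7.4 × 39 = 288.60 in total (split across the unequal shares, but the aggregate is all that matters for the group sum).
The 10 free-riders keep 39 each, adding 390. Group total = 390 + 288.60 = 678.60.

678.60 dollars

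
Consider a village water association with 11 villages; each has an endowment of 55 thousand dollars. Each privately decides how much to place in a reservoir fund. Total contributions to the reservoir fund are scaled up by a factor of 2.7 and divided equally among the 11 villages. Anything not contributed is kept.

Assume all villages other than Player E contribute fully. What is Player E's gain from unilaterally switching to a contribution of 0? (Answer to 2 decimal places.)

41.50 thousand dollars

Switching from a contribution of 55 to 0 lets Player E keep an extra 55 thousand dollars, but lowers the reservoir fund by 55, which costs Player E their own share of that drop: 2.7/11 × 55 = 13.50.
Net gain = 55 − 13.50 = 41.50. The private return per contributed unit (0.2455) is below 1, so free-riding is indeed the best response regardless of what the others do.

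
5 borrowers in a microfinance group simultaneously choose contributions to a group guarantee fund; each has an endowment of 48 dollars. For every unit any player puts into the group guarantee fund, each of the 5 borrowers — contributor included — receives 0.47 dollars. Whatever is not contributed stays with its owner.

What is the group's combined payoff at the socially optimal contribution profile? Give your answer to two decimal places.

564.00 dollars

Each contributed unit returns 2.350 to the group as a whole (0.47 to each of 5 players), which exceeds 1, so the social optimum is full contribution: group total = 2.350 × 240 = 564.00.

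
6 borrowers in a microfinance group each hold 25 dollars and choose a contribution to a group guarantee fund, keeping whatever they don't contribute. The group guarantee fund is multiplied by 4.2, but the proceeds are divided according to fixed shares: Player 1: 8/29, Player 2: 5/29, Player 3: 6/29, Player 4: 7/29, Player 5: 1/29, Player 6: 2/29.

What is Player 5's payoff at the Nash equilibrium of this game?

32.24 dollars

For player j, contributing a unit is worthwhile iff 4.2 × (j's share) ≥ 1, i.e. iff j's share is at least 0.2381.
Player 1 and Player 4 clear that bar, contributing 25 each; the remaining 4 contribute 0. Total contributed: 50.
Player 5 keeps 25 and receives 4.2 × 50 × 1/29 = 7.24 from the group guarantee fund, for a payoff of 32.24.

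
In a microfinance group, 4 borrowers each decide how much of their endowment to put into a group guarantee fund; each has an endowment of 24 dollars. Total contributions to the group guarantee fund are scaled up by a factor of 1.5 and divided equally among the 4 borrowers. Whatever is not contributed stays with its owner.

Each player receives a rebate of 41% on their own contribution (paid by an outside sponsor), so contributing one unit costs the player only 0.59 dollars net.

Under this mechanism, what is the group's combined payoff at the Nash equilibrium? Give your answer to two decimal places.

96.00 dollars

Even with the mechanism, each unit contributed returns only (1.5/4) / 0.59 = 0.6356 per unit of net cost, so contributing nothing is still dominant.
Everyone keeps their endowment and the group total is 4 × 24 = 96.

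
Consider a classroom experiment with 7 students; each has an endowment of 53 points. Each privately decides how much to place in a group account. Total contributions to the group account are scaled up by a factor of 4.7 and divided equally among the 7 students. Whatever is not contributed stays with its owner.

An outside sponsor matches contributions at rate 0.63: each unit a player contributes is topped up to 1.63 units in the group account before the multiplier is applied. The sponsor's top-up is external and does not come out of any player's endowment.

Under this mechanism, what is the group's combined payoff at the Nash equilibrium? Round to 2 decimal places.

2842.23 points

The effective private return per unit is now 4.7 × 1.63 / 7 = 1.0944 > 1, so every player's dominant strategy flips to full contribution.
So the Nash equilibrium is full contribution by all 7; the group earns 4.7 × 1.63 × 371 = 2842.23.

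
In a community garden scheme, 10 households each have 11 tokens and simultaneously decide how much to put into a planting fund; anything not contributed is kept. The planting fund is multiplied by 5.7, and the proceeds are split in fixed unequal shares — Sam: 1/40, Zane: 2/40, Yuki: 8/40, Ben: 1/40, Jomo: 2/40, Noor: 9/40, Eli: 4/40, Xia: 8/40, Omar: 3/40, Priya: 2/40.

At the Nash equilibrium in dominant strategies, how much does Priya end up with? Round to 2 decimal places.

For player j, contributing a unit is worthwhile iff 5.7 × (j's share) ≥ 1, i.e. iff j's share is at least 0.1754.
Yuki, Noor and Xia are above the threshold, contributing 11 each; the remaining 7 contribute 0. Total contributed: 33.
Priya keeps 11 and receives 5.7 × 33 × 2/40 = 9.41 from the planting fund, for a payoff of 20.41.

20.41 tokens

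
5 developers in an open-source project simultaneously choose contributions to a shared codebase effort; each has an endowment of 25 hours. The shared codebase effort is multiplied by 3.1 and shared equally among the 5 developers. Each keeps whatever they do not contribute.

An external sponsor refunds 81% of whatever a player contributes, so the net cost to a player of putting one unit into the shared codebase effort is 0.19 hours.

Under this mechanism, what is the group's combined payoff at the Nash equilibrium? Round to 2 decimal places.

488.75 hours

With the mechanism, a contributed unit returns (3.1/5) / 0.19 = 3.2632 per unit of net cost to the contributor — now above 1 — so contributing fully is weakly dominant for every player.
So the Nash equilibrium is full contribution by all 5; the group earns 5 × (25 × 0.81 + 3.1 × 25) = 488.75.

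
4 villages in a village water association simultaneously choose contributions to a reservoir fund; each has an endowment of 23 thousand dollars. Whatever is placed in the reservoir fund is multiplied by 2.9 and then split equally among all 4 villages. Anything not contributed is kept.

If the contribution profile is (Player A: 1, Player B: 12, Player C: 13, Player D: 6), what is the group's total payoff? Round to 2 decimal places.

152.80 thousand dollars

Total contributed: 1 + 12 + 13 + 6 = 32; total kept: 4 × 23 − 32 = 60.
The reservoir fund pays out 2.9 × 32 = 92.80 in aggregate.
Group total = 60 + 92.80 = 152.80.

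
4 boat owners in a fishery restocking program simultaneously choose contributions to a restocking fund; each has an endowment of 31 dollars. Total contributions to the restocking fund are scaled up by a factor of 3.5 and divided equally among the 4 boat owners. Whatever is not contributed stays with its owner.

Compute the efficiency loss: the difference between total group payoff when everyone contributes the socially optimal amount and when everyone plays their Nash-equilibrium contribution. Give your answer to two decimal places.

Each contributed unit returns 3.5/4 = 0.8750 to its contributor — below 1 — so contributing 0 is dominant for every player. At the Nash equilibrium everyone keeps their 31, and the group total is 4 × 31 = 124.
Each contributed unit returns 3.500 to the group as a whole (0.8750 to each of 4 players), which exceeds 1, so the social optimum is full contribution: group total = 3.500 × 124 = 434.00.
Efficiency loss = 434.00 − 124 = 310.00.

310.00 dollars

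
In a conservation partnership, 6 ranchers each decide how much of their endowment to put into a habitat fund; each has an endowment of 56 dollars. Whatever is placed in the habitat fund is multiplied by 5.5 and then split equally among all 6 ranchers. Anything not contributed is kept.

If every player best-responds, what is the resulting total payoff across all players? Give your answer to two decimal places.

336.00 dollars

Each contributed unit returns 5.5/6 = 0.9167 to its contributor — below 1 — so contributing 0 is dominant for every player. At the Nash equilibrium everyone keeps their 56, and the group total is 6 × 56 = 336.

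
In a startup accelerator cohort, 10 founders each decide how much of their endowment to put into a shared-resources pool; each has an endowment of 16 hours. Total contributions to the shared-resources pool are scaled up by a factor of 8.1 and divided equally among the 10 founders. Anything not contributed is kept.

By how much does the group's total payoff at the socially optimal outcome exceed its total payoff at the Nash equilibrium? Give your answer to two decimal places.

1136.00 hours

Each contributed unit returns 8.1/10 = 0.8100 to its contributor — below 1 — so contributing 0 is dominant for every player. At the Nash equilibrium everyone keeps their 16, and the group total is 10 × 16 = 160.
Each contributed unit returns 8.100 to the group as a whole (0.8100 to each of 10 players), which exceeds 1, so the social optimum is full contribution: group total = 8.100 × 160 = 1296.00.
Efficiency loss = 1296.00 − 160 = 1136.00.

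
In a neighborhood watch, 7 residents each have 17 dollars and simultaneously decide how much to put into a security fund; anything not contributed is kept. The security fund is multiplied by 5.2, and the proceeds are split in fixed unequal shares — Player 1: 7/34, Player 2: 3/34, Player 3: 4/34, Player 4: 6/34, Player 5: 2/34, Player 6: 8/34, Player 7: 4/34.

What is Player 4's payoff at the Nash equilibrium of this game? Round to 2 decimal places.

Player j's private return per contributed unit is 5.2 × (j's share). Contributing is weakly dominant for j when that share is at least 1/5.2 = 0.1923, and contributing 0 is dominant otherwise.
Player 1 and Player 6 are above the threshold, contributing 17 each; the remaining 5 contribute 0. Total contributed: 34.
Player 4 keeps 17 and receives 5.2 × 34 × 6/34 = 31.20 from the security fund, for a payoff of 48.20.

48.20 dollars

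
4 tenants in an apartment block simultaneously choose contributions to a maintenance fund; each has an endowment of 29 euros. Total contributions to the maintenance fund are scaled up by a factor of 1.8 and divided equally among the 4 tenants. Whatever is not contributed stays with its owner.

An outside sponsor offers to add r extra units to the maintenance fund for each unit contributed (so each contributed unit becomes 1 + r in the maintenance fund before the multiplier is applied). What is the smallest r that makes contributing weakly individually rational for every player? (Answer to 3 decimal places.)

With matching at rate r, one contributed unit becomes (1 + r) in the maintenance fund and returns 1.8 × (1 + r) / 4 to the contributor.
Setting this equal to 1: 1 + r = 4/1.8 = 2.2222.
So the minimum matching rate is r = 2.2222 − 1 = 1.222.

1.222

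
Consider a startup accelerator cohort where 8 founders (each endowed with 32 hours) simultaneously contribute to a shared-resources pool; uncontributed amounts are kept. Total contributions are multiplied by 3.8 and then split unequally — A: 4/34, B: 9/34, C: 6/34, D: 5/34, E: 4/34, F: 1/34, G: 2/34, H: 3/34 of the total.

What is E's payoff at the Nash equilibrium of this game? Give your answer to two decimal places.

Each unit j contributes comes back to j as 3.8 × (j's share), so j prefers to contribute only if that share exceeds 1/3.8 = 0.2632; otherwise keeping the unit dominates.
B alone (share 9/34) is above the threshold, contributing 32; the remaining 7 contribute 0. Total contributed: 32.
E keeps 32 and receives 3.8 × 32 × 4/34 = 14.31 from the shared-resources pool, for a payoff of 46.31.

46.31 hours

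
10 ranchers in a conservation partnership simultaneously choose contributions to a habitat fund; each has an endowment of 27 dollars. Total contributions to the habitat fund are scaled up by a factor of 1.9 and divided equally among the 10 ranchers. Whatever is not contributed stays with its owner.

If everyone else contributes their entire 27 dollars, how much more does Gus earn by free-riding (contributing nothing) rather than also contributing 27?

21.87 dollars

Switching from a contribution of 27 to 0 lets Gus keep an extra 27 dollars, but lowers the habitat fund by 27, which costs Gus their own share of that drop: 1.9/10 × 27 = 5.13.
Net gain = 27 − 5.13 = 21.87. The private return per contributed unit (0.1900) is below 1, so free-riding is indeed the best response regardless of what the others do.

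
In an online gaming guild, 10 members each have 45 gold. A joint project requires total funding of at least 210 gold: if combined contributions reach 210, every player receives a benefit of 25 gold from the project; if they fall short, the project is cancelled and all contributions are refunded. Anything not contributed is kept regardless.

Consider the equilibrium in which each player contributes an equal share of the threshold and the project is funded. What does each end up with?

49 gold

Equal share of the threshold: 210/10 = 21.
At this profile no one gains by cutting their contribution: any cut drops the total below 210, the project is cancelled, contributions are refunded, and the deviator ends with 45, which is less than 45 − 21 + 25 = 49. Contributing more than 21 just wastes the excess. So contributing exactly 21 is a best response.
Each player's payoff: 45 − 21 + 25 = 49.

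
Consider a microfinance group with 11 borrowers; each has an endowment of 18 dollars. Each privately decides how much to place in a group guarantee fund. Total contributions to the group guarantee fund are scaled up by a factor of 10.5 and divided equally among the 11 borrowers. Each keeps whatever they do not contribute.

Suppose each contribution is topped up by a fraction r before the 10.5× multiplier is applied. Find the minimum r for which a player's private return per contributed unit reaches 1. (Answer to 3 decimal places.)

0.048

With matching at rate r, one contributed unit becomes (1 + r) in the group guarantee fund and returns 10.5 × (1 + r) / 11 to the contributor.
Setting this equal to 1: 1 + r = 11/10.5 = 1.0476.
So the minimum matching rate is r = 1.0476 − 1 = 0.048.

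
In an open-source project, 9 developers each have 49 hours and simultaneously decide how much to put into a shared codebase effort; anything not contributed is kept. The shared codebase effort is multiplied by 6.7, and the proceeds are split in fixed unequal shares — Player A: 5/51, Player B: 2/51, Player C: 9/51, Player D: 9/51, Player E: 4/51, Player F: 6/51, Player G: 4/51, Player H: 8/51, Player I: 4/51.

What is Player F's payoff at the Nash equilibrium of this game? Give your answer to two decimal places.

164.87 hours

For player j, contributing a unit is worthwhile iff 6.7 × (j's share) ≥ 1, i.e. iff j's share is at least 0.1493.
Player C, Player D and Player H are above the threshold, contributing 49 each; the remaining 6 contribute 0. Total contributed: 147.
Player F keeps 49 and receives 6.7 × 147 × 6/51 = 115.87 from the shared codebase effort, for a payoff of 164.87.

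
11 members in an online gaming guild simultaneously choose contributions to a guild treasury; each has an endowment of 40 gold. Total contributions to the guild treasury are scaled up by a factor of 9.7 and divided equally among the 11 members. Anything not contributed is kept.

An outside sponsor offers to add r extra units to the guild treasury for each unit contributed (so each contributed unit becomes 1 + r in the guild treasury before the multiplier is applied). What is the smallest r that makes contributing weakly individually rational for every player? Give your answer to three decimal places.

With matching at rate r, one contributed unit becomes (1 + r) in the guild treasury and returns 9.7 × (1 + r) / 11 to the contributor.
Setting this equal to 1: 1 + r = 11/9.7 = 1.1340.
So the minimum matching rate is r = 1.1340 − 1 = 0.134.

0.134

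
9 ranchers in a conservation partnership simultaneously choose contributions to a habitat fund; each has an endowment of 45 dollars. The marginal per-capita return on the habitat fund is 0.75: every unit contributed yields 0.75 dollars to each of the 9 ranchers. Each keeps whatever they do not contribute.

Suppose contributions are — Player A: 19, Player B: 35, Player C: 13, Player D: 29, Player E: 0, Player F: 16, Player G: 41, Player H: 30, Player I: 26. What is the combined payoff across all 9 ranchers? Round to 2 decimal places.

Total contributed: 19 + 35 + 13 + 29 + 0 + 16 + 41 + 30 + 26 = 209; total kept: 9 × 45 − 209 = 196.
The habitat fund pays out 0.75 × 9 × 209 = 1410.75 in aggregate.
Group total = 196 + 1410.75 = 1606.75.

1606.75 dollars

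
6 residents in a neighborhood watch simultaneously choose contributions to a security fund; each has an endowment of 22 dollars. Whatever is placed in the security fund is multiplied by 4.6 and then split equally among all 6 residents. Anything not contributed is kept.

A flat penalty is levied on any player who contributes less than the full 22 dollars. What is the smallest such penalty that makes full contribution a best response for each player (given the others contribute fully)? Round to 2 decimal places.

Given the others contribute fully, the best deviation is to contribute 0 (any partial contribution still incurs the fine and gives up units whose private return 0.7667 is below 1).
Deviating from 22 to 0 saves 22 dollars but forfeits the deviator's share of the drop in the security fund: 4.6/6 × 22 = 16.87.
So the deviation gain is 22 − 16.87 = 5.13, and the fine must be at least 5.13 dollars to wipe it out.

5.13 dollars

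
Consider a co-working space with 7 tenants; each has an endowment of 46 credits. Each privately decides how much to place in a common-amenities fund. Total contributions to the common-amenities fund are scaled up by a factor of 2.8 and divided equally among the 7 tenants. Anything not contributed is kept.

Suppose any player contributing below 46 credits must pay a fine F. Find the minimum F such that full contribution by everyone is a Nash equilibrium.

27.60 credits

Given the others contribute fully, the best deviation is to contribute 0 (any partial contribution still incurs the fine and gives up units whose private return 0.4000 is below 1).
Deviating from 46 to 0 saves 46 credits but forfeits the deviator's share of the drop in the common-amenities fund: 2.8/7 × 46 = 18.40.
So the deviation gain is 46 − 18.40 = 27.60, and the fine must be at least 27.60 credits to wipe it out.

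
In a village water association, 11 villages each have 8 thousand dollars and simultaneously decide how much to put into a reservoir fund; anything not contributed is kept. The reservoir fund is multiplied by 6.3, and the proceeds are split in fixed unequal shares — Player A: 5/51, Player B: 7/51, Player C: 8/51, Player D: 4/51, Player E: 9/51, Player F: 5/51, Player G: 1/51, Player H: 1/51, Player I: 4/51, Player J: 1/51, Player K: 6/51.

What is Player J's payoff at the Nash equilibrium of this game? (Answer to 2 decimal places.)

For player j, contributing a unit is worthwhile iff 6.3 × (j's share) ≥ 1, i.e. iff j's share is at least 0.1587.
The only share above 0.1587 is Player E's 9/51, contributing 8; the remaining 10 contribute 0. Total contributed: 8.
Player J keeps 8 and receives 6.3 × 8 × 1/51 = 0.99 from the reservoir fund, for a payoff of 8.99.

8.99 thousand dollars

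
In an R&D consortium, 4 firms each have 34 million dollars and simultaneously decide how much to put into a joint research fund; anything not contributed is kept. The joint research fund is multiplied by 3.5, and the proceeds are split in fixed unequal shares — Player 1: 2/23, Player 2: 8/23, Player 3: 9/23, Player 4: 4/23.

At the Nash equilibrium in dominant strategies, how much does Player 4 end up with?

Player j's private return per contributed unit is 3.5 × (j's share). Contributing is weakly dominant for j when that share is at least 1/3.5 = 0.2857, and contributing 0 is dominant otherwise.
Player 2 and Player 3 are above the threshold, contributing 34 each; the remaining 2 contribute 0. Total contributed: 68.
Player 4 keeps 34 and receives 3.5 × 68 × 4/23 = 41.39 from the joint research fund, for a payoff of 75.39.

75.39 million dollars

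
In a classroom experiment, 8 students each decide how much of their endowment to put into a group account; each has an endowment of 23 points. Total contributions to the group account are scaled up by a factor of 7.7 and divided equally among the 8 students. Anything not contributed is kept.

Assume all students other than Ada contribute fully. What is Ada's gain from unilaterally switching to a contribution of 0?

Switching from a contribution of 23 to 0 lets Ada keep an extra 23 points, but lowers the group account by 23, which costs Ada their own share of that drop: 7.7/8 × 23 = 22.14.
Net gain = 23 − 22.14 = 0.86. The private return per contributed unit (0.9625) is below 1, so free-riding is indeed the best response regardless of what the others do.

0.86 points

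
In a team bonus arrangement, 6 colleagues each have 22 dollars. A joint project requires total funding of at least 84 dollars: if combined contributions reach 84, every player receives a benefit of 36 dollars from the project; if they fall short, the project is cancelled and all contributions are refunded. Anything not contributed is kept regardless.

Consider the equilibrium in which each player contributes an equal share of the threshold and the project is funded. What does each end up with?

44 dollars

Equal share of the threshold: 84/6 = 14.
At this profile no one gains by cutting their contribution: any cut drops the total below 84, the project is cancelled, contributions are refunded, and the deviator ends with 22, which is less than 22 − 14 + 36 = 44. Contributing more than 14 just wastes the excess. So contributing exactly 14 is a best response.
Each player's payoff: 22 − 14 + 36 = 44.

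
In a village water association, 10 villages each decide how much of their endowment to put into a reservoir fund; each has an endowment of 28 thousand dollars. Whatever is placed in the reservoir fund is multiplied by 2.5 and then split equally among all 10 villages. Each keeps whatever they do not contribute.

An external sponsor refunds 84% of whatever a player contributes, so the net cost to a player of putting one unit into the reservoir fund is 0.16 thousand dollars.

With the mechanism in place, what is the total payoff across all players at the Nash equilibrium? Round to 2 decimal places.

935.20 thousand dollars

Under the mechanism each unit contributed yields (2.5/10) / 0.16 = 1.5625 back to its contributor per unit of net cost, which exceeds 1, making full contribution the dominant choice for everyone.
So the Nash equilibrium is full contribution by all 10; the group earns 10 × (28 × 0.84 + 2.5 × 28) = 935.20.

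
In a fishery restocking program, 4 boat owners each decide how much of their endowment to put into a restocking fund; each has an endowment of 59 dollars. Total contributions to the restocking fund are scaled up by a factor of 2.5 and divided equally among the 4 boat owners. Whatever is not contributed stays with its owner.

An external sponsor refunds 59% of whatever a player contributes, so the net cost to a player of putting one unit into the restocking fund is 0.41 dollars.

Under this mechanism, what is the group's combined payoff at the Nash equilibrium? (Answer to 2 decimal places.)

Under the mechanism each unit contributed yields (2.5/4) / 0.41 = 1.5244 back to its contributor per unit of net cost, which exceeds 1, making full contribution the dominant choice for everyone.
At the Nash equilibrium everyone contributes 59. Group total payoff = 4 × (59 × 0.59 + 2.5 × 59) = 729.24.

729.24 dollars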